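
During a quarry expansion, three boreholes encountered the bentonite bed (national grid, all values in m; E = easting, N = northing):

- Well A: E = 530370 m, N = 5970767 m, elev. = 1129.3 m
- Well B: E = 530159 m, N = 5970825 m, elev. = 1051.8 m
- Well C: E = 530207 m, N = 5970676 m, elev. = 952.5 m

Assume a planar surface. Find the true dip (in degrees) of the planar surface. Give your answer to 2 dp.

Let the plane be z = a·E + b·N + c.
Well B−Well A: −211a + 58b = −77.5;  Well C−Well A: −163a − 91b = −176.8.
Solving gives a = 0.60397, b = 0.86101.
Gradient magnitude |∇z| = √(a² + b²) = √(0.36479 + 0.74134) = 1.05173.
True dip = arctan(1.05173) = 46.44°, dipping toward SW (azimuth ≈ 215°).

46.44°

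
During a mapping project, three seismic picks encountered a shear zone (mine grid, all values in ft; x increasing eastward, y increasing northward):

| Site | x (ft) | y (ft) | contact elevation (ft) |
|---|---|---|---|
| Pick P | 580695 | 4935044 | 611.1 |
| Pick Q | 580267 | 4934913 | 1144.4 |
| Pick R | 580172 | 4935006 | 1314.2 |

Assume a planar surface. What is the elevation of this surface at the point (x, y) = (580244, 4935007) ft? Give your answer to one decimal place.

Two edge vectors: Pick P→Pick Q = (-428, -131, 533.3), Pick P→Pick R = (-523, -38, 703.1).
Normal n = (Pick P→Pick Q) × (Pick P→Pick R) = (-71840.7, 22010.9, -52249).
So ∂z/∂x = −n_x/n_z = −1.374967942 and ∂z/∂y = −n_y/n_z = 0.421269307.
Intercept c from Pick P: 611.1 + 798437.01 − 2078982.56 = −1279934.45.
At (580244, 4935007): z = −797816.9 + 2078967.0 − 1279934.45 = 1215.6 ft.

1215.6 ft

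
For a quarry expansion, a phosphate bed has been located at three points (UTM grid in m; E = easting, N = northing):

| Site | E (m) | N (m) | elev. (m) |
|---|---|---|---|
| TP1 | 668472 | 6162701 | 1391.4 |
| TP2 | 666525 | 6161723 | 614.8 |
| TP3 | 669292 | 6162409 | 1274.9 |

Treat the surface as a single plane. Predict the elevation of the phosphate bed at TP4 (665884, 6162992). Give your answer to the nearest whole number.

1362 m

Two edge vectors: TP1→TP2 = (-1947, -978, -776.6), TP1→TP3 = (820, -292, -116.5).
Normal n = (TP1→TP2) × (TP1→TP3) = (-112830.2, -863637.5, 1370484).
So ∂z/∂E = −n_x/n_z = 0.08232872 and ∂z/∂N = −n_y/n_z = 0.63016971.
Intercept c from TP1: 1391.4 − 55034.45 − 3883547.48 = −3937190.53.
At (665884, 6162992): z = 54821.4 + 3883730.9 − 3937190.53 = 1361.7 m.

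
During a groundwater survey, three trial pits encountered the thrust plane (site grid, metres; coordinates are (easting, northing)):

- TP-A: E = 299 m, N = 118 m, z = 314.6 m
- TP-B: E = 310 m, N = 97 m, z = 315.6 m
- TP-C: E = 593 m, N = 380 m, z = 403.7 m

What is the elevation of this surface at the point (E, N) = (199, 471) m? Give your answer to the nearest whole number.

Two edge vectors: TP-A→TP-B = (11, -21, 1), TP-A→TP-C = (294, 262, 89.1).
Normal n = (TP-A→TP-B) × (TP-A→TP-C) = (-2133.1, -686.1, 9056).
So ∂z/∂E = −n_x/n_z = 0.23555 and ∂z/∂N = −n_y/n_z = 0.07576.
Intercept c from TP-A: 314.6 − 70.43 − 8.94 = 235.23.
At (199, 471): z = 46.9 + 35.7 + 235.23 = 317.8 m.

318 m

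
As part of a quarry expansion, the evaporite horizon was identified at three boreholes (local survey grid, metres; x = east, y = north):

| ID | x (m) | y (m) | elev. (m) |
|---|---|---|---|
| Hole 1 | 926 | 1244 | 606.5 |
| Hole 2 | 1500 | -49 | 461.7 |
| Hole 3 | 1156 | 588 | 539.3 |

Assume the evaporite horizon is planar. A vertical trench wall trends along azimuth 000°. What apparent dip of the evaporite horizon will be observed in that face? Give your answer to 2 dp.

Two edge vectors: Hole 1→Hole 2 = (574, -1293, -144.8), Hole 1→Hole 3 = (230, -656, -67.2).
Normal n = (Hole 1→Hole 2) × (Hole 1→Hole 3) = (-8099.2, 5268.8, -79154).
So ∂z/∂x = −n_x/n_z = −0.10232 and ∂z/∂y = −n_y/n_z = 0.06656.
Unit vector along 000° is (sin 0°, cos 0°) = (0.0000, 1.0000).
Slope in that direction = a·(0.0000) + b·(1.0000) = 0.06656.
Apparent dip = arctan|0.06656| = 3.81° (true dip is 7.0°, so apparent ≤ true as expected).

3.81°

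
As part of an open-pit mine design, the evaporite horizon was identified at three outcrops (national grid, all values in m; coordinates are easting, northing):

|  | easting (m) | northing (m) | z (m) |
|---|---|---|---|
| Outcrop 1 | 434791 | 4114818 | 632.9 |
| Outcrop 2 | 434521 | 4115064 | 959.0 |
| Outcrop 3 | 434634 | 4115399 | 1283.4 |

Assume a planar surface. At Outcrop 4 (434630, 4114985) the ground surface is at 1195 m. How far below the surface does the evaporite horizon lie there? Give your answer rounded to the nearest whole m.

346 m

Let the plane be z = a·easting + b·northing + c.
Outcrop 2−Outcrop 1: −270a + 246b = 326.1;  Outcrop 3−Outcrop 1: −157a + 581b = 650.5.
Solving gives a = −0.24897757, b = 1.05234169.
Then c = 632.9 − a·434791 − b·4114818 = −4221308.41.
At (434630, 4114985): z_contact = −108213.1 + 4330370.3 − 4221308.41 = 848.7 m.
Depth below ground = 1195 − 848.7 = 346 m.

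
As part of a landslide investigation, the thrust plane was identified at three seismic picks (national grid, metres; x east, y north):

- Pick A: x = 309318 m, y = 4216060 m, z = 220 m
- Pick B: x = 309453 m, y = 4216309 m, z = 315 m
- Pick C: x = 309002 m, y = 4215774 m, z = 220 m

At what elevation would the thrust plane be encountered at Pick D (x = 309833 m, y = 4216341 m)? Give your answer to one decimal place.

81.3 m

Let the plane be z = a·x + b·y + c.
Pick B−Pick A: 135a + 249b = 95;  Pick C−Pick A: −316a − 286b = 0.
Solving gives a = −0.677995708, b = 0.749114139.
Then c = 220 − a·309318 − b·4216060 = −2948373.88.
At (309833, 4216341): z = −210065.4 + 3158520.7 − 2948373.88 = 81.3 m.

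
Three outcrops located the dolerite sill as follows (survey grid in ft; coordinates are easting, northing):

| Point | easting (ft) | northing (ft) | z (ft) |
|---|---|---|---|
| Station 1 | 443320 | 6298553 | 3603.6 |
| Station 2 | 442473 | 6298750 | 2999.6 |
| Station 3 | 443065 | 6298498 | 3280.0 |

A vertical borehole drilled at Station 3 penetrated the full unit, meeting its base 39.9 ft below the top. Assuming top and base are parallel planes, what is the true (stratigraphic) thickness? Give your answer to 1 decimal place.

21.2 ft

Two edge vectors: Station 1→Station 2 = (-847, 197, -604), Station 1→Station 3 = (-255, -55, -323.6).
Normal n = (Station 1→Station 2) × (Station 1→Station 3) = (-96969.2, -120069.2, 96820).
So ∂z/∂easting = −n_x/n_z = 1.00154 and ∂z/∂northing = −n_y/n_z = 1.24013.
|∇z| = √(a²+b²) = 1.59405, so dip δ = arctan(1.59405) = 57.90°.
True thickness = vertical thickness × cos δ = 39.9 × cos 57.90° = 21.2 ft.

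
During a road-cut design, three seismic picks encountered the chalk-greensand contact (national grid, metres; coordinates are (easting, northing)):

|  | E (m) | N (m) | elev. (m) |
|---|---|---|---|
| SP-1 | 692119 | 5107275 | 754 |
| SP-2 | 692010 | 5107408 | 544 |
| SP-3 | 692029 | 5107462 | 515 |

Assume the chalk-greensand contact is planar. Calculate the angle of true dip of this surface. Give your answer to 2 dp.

50.90°

Let the plane be z = a·E + b·N + c.
SP-2−SP-1: −109a + 133b = −210;  SP-3−SP-1: −90a + 187b = −239.
Solving gives a = 0.88946, b = −0.84999.
Gradient magnitude |∇z| = √(a² + b²) = √(0.79113 + 0.72249) = 1.23029.
True dip = arctan(1.23029) = 50.90°, dipping toward NW (azimuth ≈ 314°).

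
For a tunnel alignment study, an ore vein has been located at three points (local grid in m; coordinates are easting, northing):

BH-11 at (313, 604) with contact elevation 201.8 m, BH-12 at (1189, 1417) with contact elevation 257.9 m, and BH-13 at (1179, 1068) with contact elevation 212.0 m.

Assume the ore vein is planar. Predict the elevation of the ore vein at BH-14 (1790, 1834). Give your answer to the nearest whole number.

278 m

Two edge vectors: BH-11→BH-12 = (876, 813, 56.1), BH-11→BH-13 = (866, 464, 10.2).
Normal n = (BH-11→BH-12) × (BH-11→BH-13) = (-17737.8, 39647.4, -297594).
So ∂z/∂easting = −n_x/n_z = −0.05960 and ∂z/∂northing = −n_y/n_z = 0.13323.
Intercept c from BH-11: 201.8 + 18.66 − 80.47 = 139.99.
At (1790, 1834): z = −106.7 + 244.3 + 139.99 = 277.6 m.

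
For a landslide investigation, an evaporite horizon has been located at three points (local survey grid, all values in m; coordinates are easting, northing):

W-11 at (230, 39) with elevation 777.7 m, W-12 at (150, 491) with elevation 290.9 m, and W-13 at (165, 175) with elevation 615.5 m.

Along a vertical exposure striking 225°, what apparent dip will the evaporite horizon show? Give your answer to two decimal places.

Let the plane be z = a·easting + b·northing + c.
W-12−W-11: −80a + 452b = −486.8;  W-13−W-11: −65a + 136b = −162.2.
Solving gives a = 0.38430, b = −1.00897.
Unit vector along 225° is (sin 225°, cos 225°) = (-0.7071, -0.7071).
Slope in that direction = a·(-0.7071) + b·(-0.7071) = 0.44171.
Apparent dip = arctan|0.44171| = 23.83° (true dip is 47.2°, so apparent ≤ true as expected).

23.83°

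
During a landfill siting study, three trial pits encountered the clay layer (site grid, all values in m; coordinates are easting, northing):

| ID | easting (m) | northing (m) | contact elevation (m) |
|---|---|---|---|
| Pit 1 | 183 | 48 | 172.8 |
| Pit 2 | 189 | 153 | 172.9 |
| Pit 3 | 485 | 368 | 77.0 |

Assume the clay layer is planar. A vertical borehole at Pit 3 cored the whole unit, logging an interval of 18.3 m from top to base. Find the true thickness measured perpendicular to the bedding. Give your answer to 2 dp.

Let the plane be z = a·easting + b·northing + c.
Pit 2−Pit 1: 6a + 105b = 0.1;  Pit 3−Pit 1: 302a + 320b = −95.8.
Solving gives a = −0.33874, b = 0.02031.
|∇z| = √(a²+b²) = 0.33935, so dip δ = arctan(0.33935) = 18.74°.
True thickness = vertical thickness × cos δ = 18.3 × cos 18.74° = 17.33 m.

17.33 m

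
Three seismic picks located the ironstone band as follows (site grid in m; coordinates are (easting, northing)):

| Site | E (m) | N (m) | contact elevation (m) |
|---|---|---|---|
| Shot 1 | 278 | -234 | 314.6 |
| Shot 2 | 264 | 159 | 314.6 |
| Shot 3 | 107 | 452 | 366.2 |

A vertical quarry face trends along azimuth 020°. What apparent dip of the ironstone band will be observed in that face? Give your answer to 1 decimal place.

Two edge vectors: Shot 1→Shot 2 = (-14, 393, 0), Shot 1→Shot 3 = (-171, 686, 51.6).
Normal n = (Shot 1→Shot 2) × (Shot 1→Shot 3) = (20278.8, 722.4, 57599).
So ∂z/∂E = −n_x/n_z = −0.35207 and ∂z/∂N = −n_y/n_z = −0.01254.
Unit vector along 020° is (sin 20°, cos 20°) = (0.3420, 0.9397).
Slope in that direction = a·(0.3420) + b·(0.9397) = −0.13220.
Apparent dip = arctan|0.13220| = 7.5° (true dip is 19.4°, so apparent ≤ true as expected).

7.5°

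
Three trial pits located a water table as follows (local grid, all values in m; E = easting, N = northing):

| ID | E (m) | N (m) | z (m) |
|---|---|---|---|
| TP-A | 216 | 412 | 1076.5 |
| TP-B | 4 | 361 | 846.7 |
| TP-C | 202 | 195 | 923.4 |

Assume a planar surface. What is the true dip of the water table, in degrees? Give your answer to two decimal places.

Two edge vectors: TP-A→TP-B = (-212, -51, -229.8), TP-A→TP-C = (-14, -217, -153.1).
Normal n = (TP-A→TP-B) × (TP-A→TP-C) = (-42058.5, -29240, 45290).
So ∂z/∂E = −n_x/n_z = 0.92865 and ∂z/∂N = −n_y/n_z = 0.64562.
Gradient magnitude |∇z| = √(a² + b²) = √(0.86239 + 0.41682) = 1.13102.
True dip = arctan(1.13102) = 48.52°, dipping toward SW (azimuth ≈ 235°).

48.52°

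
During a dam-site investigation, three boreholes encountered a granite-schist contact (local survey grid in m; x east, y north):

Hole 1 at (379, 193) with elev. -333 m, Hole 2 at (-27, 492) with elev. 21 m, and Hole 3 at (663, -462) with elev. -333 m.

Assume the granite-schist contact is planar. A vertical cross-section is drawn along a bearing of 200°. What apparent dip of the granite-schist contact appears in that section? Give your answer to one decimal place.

43.8°

Two edge vectors: Hole 1→Hole 2 = (-406, 299, 354), Hole 1→Hole 3 = (284, -655, 0).
Normal n = (Hole 1→Hole 2) × (Hole 1→Hole 3) = (231870, 100536, 181014).
So ∂z/∂x = −n_x/n_z = −1.28095 and ∂z/∂y = −n_y/n_z = −0.55540.
Unit vector along 200° is (sin 200°, cos 200°) = (-0.3420, -0.9397).
Slope in that direction = a·(-0.3420) + b·(-0.9397) = 0.96002.
Apparent dip = arctan|0.96002| = 43.8° (true dip is 54.4°, so apparent ≤ true as expected).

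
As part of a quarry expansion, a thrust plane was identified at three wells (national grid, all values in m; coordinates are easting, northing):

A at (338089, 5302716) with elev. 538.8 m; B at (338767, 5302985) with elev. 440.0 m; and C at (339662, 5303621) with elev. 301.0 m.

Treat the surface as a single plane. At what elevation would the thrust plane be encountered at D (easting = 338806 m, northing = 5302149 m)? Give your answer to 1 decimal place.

Let the plane be z = a·easting + b·northing + c.
B−A: 678a + 269b = −98.8;  C−A: 1573a + 905b = −237.8.
Solving gives a = −0.133606717, b = −0.030537718.
Then c = 538.8 − a·338089 − b·5302716 = 207642.61.
At (338806, 5302149): z = −45266.8 − 161915.5 + 207642.61 = 460.3 m.

460.3 m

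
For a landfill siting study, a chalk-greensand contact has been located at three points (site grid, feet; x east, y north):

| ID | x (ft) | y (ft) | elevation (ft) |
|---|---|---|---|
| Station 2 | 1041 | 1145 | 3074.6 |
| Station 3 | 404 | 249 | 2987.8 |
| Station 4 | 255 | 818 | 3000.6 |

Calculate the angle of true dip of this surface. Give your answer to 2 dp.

5.00°

Let the plane be z = a·x + b·y + c.
Station 3−Station 2: −637a − 896b = −86.8;  Station 4−Station 2: −786a − 327b = −74.
Solving gives a = 0.07646, b = 0.04252.
Gradient magnitude |∇z| = √(a² + b²) = √(0.00585 + 0.00181) = 0.08749.
True dip = arctan(0.08749) = 5.00°, dipping toward WSW (azimuth ≈ 241°).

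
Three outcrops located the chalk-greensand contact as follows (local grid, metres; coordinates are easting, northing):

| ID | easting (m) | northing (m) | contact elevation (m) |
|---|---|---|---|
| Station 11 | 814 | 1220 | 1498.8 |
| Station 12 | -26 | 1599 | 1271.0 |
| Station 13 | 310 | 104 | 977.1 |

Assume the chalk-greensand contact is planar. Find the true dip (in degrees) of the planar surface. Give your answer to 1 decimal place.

26.2°

Let the plane be z = a·easting + b·northing + c.
Station 12−Station 11: −840a + 379b = −227.8;  Station 13−Station 11: −504a − 1116b = −521.7.
Solving gives a = 0.40050, b = 0.28660.
Gradient magnitude |∇z| = √(a² + b²) = √(0.16040 + 0.08214) = 0.49249.
True dip = arctan(0.49249) = 26.2°, dipping toward SW (azimuth ≈ 234°).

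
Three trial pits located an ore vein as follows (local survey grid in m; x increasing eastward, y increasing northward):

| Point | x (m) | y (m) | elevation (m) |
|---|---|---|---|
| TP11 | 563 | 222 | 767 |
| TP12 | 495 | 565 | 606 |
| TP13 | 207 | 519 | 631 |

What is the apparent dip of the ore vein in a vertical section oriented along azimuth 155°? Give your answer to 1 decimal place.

Let the plane be z = a·x + b·y + c.
TP12−TP11: −68a + 343b = −161;  TP13−TP11: −356a + 297b = −136.
Solving gives a = −0.01147, b = −0.47166.
Unit vector along 155° is (sin 155°, cos 155°) = (0.4226, -0.9063).
Slope in that direction = a·(0.4226) + b·(-0.9063) = 0.42262.
Apparent dip = arctan|0.42262| = 22.9° (true dip is 25.3°, so apparent ≤ true as expected).

22.9°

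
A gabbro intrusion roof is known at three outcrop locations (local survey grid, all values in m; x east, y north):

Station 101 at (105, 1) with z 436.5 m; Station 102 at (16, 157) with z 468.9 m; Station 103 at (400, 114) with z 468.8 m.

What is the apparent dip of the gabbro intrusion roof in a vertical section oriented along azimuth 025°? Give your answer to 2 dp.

11.93°

Two edge vectors: Station 101→Station 102 = (-89, 156, 32.4), Station 101→Station 103 = (295, 113, 32.3).
Normal n = (Station 101→Station 102) × (Station 101→Station 103) = (1377.6, 12432.7, -56077).
So ∂z/∂x = −n_x/n_z = 0.02457 and ∂z/∂y = −n_y/n_z = 0.22171.
Unit vector along 025° is (sin 25°, cos 25°) = (0.4226, 0.9063).
Slope in that direction = a·(0.4226) + b·(0.9063) = 0.21132.
Apparent dip = arctan|0.21132| = 11.93° (true dip is 12.6°, so apparent ≤ true as expected).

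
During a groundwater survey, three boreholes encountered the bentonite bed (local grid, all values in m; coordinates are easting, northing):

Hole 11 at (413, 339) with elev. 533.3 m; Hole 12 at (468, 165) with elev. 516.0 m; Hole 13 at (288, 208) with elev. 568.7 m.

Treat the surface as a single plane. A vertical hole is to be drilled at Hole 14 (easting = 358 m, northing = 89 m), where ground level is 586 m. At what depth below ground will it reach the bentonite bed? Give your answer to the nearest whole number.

Let the plane be z = a·easting + b·northing + c.
Hole 12−Hole 11: 55a − 174b = −17.3;  Hole 13−Hole 11: −125a − 131b = 35.4.
Solving gives a = −0.29100, b = 0.00744.
Then c = 533.3 − a·413 − b·339 = 650.96.
At (358, 89): z_contact = −104.2 + 0.7 + 650.96 = 547.4 m.
Depth below ground = 586 − 547.4 = 39 m.

39 m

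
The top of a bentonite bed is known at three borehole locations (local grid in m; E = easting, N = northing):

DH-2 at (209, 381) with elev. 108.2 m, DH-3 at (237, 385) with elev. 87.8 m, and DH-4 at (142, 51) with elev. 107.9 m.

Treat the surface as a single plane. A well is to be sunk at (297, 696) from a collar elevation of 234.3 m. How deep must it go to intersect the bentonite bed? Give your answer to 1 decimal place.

Two edge vectors: DH-2→DH-3 = (28, 4, -20.4), DH-2→DH-4 = (-67, -330, -0.3).
Normal n = (DH-2→DH-3) × (DH-2→DH-4) = (-6733.2, 1375.2, -8972).
So ∂z/∂E = −n_x/n_z = −0.75047 and ∂z/∂N = −n_y/n_z = 0.15328.
Intercept c from DH-2: 108.2 + 156.85 − 58.40 = 206.65.
At (297, 696): z_contact = −222.89 + 106.68 + 206.65 = 90.44 m.
Depth below ground = 234.3 − 90.44 = 143.9 m.

143.9 m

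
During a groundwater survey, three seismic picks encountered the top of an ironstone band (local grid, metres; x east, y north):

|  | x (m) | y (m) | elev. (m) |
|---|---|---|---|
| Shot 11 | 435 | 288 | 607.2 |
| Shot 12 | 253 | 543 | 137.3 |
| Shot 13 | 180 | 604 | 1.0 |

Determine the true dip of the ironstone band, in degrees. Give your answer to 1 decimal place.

Two edge vectors: Shot 11→Shot 12 = (-182, 255, -469.9), Shot 11→Shot 13 = (-255, 316, -606.2).
Normal n = (Shot 11→Shot 12) × (Shot 11→Shot 13) = (-6092.6, 9496.1, 7513).
So ∂z/∂x = −n_x/n_z = 0.81094 and ∂z/∂y = −n_y/n_z = −1.26396.
Gradient magnitude |∇z| = √(a² + b²) = √(0.65763 + 1.59758) = 1.50174.
True dip = arctan(1.50174) = 56.3°, dipping toward NNW (azimuth ≈ 327°).

56.3°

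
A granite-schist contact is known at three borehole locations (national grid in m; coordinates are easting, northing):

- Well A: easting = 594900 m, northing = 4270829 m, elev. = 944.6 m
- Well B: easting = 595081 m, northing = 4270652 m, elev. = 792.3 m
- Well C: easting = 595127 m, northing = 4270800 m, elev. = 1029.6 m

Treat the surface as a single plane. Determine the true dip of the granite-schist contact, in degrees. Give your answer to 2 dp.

Two edge vectors: Well A→Well B = (181, -177, -152.3), Well A→Well C = (227, -29, 85).
Normal n = (Well A→Well B) × (Well A→Well C) = (-19461.7, -49957.1, 34930).
So ∂z/∂easting = −n_x/n_z = 0.55716 and ∂z/∂northing = −n_y/n_z = 1.43021.
Gradient magnitude |∇z| = √(a² + b²) = √(0.31043 + 2.04549) = 1.53490.
True dip = arctan(1.53490) = 56.92°, dipping toward SSW (azimuth ≈ 201°).

56.92°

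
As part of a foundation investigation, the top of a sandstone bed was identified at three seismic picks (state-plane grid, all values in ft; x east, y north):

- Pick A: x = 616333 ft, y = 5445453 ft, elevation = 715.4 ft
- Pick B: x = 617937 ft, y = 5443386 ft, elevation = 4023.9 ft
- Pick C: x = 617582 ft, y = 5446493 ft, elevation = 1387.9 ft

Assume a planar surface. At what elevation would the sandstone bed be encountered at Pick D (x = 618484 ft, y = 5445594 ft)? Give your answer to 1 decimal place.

Let the plane be z = a·x + b·y + c.
Pick B−Pick A: 1604a − 2067b = 3308.5;  Pick C−Pick A: 1249a + 1040b = 672.5.
Solving gives a = 1.136723757, b = −0.718526896.
Then c = 715.4 − a·616333 − b·5445453 = 3212819.48.
At (618484, 5445594): z = 703045.5 − 3912805.8 + 3212819.48 = 3059.2 ft.

3059.2 ft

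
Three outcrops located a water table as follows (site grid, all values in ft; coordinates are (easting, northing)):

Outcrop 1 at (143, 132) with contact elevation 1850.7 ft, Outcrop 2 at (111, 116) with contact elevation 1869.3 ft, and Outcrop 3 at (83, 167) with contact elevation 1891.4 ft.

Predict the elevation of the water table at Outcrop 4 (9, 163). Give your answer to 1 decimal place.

1937.4 ft

Let the plane be z = a·E + b·N + c.
Outcrop 2−Outcrop 1: −32a − 16b = 18.6;  Outcrop 3−Outcrop 1: −60a + 35b = 40.7.
Solving gives a = −0.62606, b = 0.08962.
Then c = 1850.7 − a·143 − b·132 = 1928.40.
At (9, 163): z = −5.6 + 14.6 + 1928.40 = 1937.4 ft.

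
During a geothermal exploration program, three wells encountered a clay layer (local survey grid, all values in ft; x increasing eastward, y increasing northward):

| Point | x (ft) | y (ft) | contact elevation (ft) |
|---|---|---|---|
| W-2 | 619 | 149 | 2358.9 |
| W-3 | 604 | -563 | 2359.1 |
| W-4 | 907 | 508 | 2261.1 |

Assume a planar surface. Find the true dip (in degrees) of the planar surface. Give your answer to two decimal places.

19.21°

Let the plane be z = a·x + b·y + c.
W-3−W-2: −15a − 712b = 0.2;  W-4−W-2: 288a + 359b = −97.8.
Solving gives a = −0.34838, b = 0.00706.
Gradient magnitude |∇z| = √(a² + b²) = √(0.12137 + 0.00005) = 0.34845.
True dip = arctan(0.34845) = 19.21°, dipping toward E (azimuth ≈ 091°).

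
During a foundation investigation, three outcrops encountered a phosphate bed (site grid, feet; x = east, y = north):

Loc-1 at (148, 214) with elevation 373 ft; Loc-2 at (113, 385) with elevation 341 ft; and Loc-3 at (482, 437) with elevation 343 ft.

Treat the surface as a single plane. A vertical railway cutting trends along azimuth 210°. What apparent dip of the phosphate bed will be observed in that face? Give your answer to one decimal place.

Let the plane be z = a·x + b·y + c.
Loc-2−Loc-1: −35a + 171b = −32;  Loc-3−Loc-1: 334a + 223b = −30.
Solving gives a = 0.03090, b = −0.18081.
Unit vector along 210° is (sin 210°, cos 210°) = (-0.5000, -0.8660).
Slope in that direction = a·(-0.5000) + b·(-0.8660) = 0.14114.
Apparent dip = arctan|0.14114| = 8.0° (true dip is 10.4°, so apparent ≤ true as expected).

8.0°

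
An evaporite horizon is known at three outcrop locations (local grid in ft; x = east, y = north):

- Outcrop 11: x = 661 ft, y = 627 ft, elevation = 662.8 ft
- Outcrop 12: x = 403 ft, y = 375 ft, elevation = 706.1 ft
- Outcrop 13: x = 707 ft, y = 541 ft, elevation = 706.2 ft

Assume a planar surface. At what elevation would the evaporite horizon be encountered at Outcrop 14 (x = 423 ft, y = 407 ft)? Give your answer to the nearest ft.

698 ft

Let the plane be z = a·x + b·y + c.
Outcrop 12−Outcrop 11: −258a − 252b = 43.3;  Outcrop 13−Outcrop 11: 46a − 86b = 43.4.
Solving gives a = 0.21353, b = −0.39044.
Then c = 662.8 − a·661 − b·627 = 766.46.
At (423, 407): z = 90.3 − 158.9 + 766.46 = 697.9 ft.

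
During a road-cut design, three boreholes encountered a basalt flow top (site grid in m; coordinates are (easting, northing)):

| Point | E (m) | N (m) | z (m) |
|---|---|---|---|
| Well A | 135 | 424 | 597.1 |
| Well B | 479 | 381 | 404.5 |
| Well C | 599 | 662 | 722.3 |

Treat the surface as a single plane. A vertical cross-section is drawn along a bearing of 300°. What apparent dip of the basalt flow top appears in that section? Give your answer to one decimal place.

Let the plane be z = a·E + b·N + c.
Well B−Well A: 344a − 43b = −192.6;  Well C−Well A: 464a + 238b = 125.2.
Solving gives a = −0.39731, b = 1.30063.
Unit vector along 300° is (sin 300°, cos 300°) = (-0.8660, 0.5000).
Slope in that direction = a·(-0.8660) + b·(0.5000) = 0.99439.
Apparent dip = arctan|0.99439| = 44.8° (true dip is 53.7°, so apparent ≤ true as expected).

44.8°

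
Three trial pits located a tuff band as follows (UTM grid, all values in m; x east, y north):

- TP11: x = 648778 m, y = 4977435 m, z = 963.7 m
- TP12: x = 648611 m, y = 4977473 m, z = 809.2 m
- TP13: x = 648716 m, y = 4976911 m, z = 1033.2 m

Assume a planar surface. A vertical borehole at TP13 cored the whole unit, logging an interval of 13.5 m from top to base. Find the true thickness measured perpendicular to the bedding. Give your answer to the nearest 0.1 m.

10.0 m

Let the plane be z = a·x + b·y + c.
TP12−TP11: −167a + 38b = −154.5;  TP13−TP11: −62a − 524b = 69.5.
Solving gives a = 0.87151, b = −0.23575.
|∇z| = √(a²+b²) = 0.90283, so dip δ = arctan(0.90283) = 42.08°.
True thickness = vertical thickness × cos δ = 13.5 × cos 42.08° = 10.0 m.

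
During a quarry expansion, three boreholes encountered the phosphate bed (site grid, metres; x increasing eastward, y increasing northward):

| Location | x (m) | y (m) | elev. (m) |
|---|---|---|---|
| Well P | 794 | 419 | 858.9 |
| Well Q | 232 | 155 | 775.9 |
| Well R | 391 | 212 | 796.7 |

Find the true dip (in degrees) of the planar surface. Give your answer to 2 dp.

9.64°

Let the plane be z = a·x + b·y + c.
Well Q−Well P: −562a − 264b = −83;  Well R−Well P: −403a − 207b = −62.2.
Solving gives a = 0.07646, b = 0.15162.
Gradient magnitude |∇z| = √(a² + b²) = √(0.00585 + 0.02299) = 0.16981.
True dip = arctan(0.16981) = 9.64°, dipping toward SSW (azimuth ≈ 207°).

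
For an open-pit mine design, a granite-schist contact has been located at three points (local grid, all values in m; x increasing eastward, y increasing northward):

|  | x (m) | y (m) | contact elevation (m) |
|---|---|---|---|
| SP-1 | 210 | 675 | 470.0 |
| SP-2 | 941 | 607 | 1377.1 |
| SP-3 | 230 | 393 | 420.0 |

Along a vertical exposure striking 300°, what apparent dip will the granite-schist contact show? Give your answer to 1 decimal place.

Two edge vectors: SP-1→SP-2 = (731, -68, 907.1), SP-1→SP-3 = (20, -282, -50).
Normal n = (SP-1→SP-2) × (SP-1→SP-3) = (259202.2, 54692, -204782).
So ∂z/∂x = −n_x/n_z = 1.26575 and ∂z/∂y = −n_y/n_z = 0.26707.
Unit vector along 300° is (sin 300°, cos 300°) = (-0.8660, 0.5000).
Slope in that direction = a·(-0.8660) + b·(0.5000) = −0.96263.
Apparent dip = arctan|0.96263| = 43.9° (true dip is 52.3°, so apparent ≤ true as expected).

43.9°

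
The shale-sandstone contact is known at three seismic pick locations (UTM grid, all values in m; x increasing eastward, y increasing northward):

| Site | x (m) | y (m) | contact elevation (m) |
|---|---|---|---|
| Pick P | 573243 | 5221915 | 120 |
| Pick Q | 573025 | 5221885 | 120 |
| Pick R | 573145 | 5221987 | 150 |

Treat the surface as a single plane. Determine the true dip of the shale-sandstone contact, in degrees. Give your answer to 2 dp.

19.51°

Two edge vectors: Pick P→Pick Q = (-218, -30, 0), Pick P→Pick R = (-98, 72, 30).
Normal n = (Pick P→Pick Q) × (Pick P→Pick R) = (-900, 6540, -18636).
So ∂z/∂x = −n_x/n_z = −0.04829 and ∂z/∂y = −n_y/n_z = 0.35093.
Gradient magnitude |∇z| = √(a² + b²) = √(0.00233 + 0.12315) = 0.35424.
True dip = arctan(0.35424) = 19.51°, dipping toward S (azimuth ≈ 172°).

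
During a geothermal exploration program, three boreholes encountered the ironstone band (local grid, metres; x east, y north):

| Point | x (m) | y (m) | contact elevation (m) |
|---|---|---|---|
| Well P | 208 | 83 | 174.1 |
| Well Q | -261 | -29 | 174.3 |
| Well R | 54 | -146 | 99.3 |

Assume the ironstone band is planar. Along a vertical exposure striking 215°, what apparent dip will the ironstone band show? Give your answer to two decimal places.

14.87°

Let the plane be z = a·x + b·y + c.
Well Q−Well P: −469a − 112b = 0.2;  Well R−Well P: −154a − 229b = −74.8.
Solving gives a = −0.09343, b = 0.38947.
Unit vector along 215° is (sin 215°, cos 215°) = (-0.5736, -0.8192).
Slope in that direction = a·(-0.5736) + b·(-0.8192) = −0.26544.
Apparent dip = arctan|0.26544| = 14.87° (true dip is 21.8°, so apparent ≤ true as expected).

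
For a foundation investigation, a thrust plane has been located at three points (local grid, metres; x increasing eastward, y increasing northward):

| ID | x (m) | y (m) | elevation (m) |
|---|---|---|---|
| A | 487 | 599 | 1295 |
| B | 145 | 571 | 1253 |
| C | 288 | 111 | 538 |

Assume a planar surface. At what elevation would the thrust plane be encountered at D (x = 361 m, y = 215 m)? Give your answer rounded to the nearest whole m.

699 m

Let the plane be z = a·x + b·y + c.
B−A: −342a − 28b = −42;  C−A: −199a − 488b = −757.
Solving gives a = −0.00434, b = 1.55300.
Then c = 1295 − a·487 − b·599 = 366.87.
At (361, 215): z = −1.6 + 333.9 + 366.87 = 699.2 m.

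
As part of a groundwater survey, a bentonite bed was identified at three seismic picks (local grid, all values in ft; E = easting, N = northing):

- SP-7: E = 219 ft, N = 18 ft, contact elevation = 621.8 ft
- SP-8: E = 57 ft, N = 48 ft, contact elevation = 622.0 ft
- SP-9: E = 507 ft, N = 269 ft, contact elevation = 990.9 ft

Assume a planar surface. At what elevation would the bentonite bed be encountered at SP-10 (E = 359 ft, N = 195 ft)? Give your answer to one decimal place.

868.0 ft

Let the plane be z = a·E + b·N + c.
SP-8−SP-7: −162a + 30b = 0.2;  SP-9−SP-7: 288a + 251b = 369.1.
Solving gives a = 0.22358, b = 1.21398.
Then c = 621.8 − a·219 − b·18 = 550.98.
At (359, 195): z = 80.3 + 236.7 + 550.98 = 868.0 ft.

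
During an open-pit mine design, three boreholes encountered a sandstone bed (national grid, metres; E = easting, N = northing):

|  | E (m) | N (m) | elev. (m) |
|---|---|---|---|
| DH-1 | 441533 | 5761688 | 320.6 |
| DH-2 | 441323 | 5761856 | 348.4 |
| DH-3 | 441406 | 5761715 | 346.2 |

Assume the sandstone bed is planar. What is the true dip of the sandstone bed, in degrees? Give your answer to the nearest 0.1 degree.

Two edge vectors: DH-1→DH-2 = (-210, 168, 27.8), DH-1→DH-3 = (-127, 27, 25.6).
Normal n = (DH-1→DH-2) × (DH-1→DH-3) = (3550.2, 1845.4, 15666).
So ∂z/∂E = −n_x/n_z = −0.22662 and ∂z/∂N = −n_y/n_z = −0.11780.
Gradient magnitude |∇z| = √(a² + b²) = √(0.05136 + 0.01388) = 0.25541.
True dip = arctan(0.25541) = 14.3°, dipping toward ENE (azimuth ≈ 063°).

14.3°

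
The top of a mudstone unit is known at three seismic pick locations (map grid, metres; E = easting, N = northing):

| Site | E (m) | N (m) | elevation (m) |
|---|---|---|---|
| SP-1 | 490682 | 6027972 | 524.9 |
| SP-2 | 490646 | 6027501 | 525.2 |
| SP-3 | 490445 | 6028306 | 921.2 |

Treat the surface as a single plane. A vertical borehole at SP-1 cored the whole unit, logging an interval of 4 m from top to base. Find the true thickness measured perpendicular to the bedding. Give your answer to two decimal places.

2.20 m

Two edge vectors: SP-1→SP-2 = (-36, -471, 0.3), SP-1→SP-3 = (-237, 334, 396.3).
Normal n = (SP-1→SP-2) × (SP-1→SP-3) = (-186757.5, 14195.7, -123651).
So ∂z/∂E = −n_x/n_z = −1.51036 and ∂z/∂N = −n_y/n_z = 0.11480.
|∇z| = √(a²+b²) = 1.51472, so dip δ = arctan(1.51472) = 56.57°.
True thickness = vertical thickness × cos δ = 4 × cos 56.57° = 2.20 m.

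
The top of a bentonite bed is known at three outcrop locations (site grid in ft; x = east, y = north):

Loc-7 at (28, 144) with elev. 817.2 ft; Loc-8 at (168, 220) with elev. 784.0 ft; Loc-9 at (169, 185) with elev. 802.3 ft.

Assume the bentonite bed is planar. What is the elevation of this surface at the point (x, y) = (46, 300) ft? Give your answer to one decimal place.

Two edge vectors: Loc-7→Loc-8 = (140, 76, -33.2), Loc-7→Loc-9 = (141, 41, -14.9).
Normal n = (Loc-7→Loc-8) × (Loc-7→Loc-9) = (228.8, -2595.2, -4976).
So ∂z/∂x = −n_x/n_z = 0.04598 and ∂z/∂y = −n_y/n_z = −0.52154.
Intercept c from Loc-7: 817.2 − 1.29 + 75.10 = 891.01.
At (46, 300): z = 2.1 − 156.5 + 891.01 = 736.7 ft.

736.7 ft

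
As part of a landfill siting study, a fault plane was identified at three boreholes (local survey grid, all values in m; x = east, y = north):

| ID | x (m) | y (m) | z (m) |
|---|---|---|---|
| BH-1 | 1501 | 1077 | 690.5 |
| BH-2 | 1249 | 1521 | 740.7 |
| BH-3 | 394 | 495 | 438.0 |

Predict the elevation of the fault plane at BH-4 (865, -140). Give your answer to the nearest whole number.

381 m

Let the plane be z = a·x + b·y + c.
BH-2−BH-1: −252a + 444b = 50.2;  BH-3−BH-1: −1107a − 582b = −252.5.
Solving gives a = 0.12989, b = 0.18679.
Then c = 690.5 − a·1501 − b·1077 = 294.36.
At (865, -140): z = 112.4 − 26.1 + 294.36 = 380.6 m.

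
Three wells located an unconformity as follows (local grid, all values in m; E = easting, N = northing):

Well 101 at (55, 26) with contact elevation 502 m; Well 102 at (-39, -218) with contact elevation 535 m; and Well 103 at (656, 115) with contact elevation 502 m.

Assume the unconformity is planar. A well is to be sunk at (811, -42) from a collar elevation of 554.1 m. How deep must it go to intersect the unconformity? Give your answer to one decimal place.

26.3 m

Two edge vectors: Well 101→Well 102 = (-94, -244, 33), Well 101→Well 103 = (601, 89, 0).
Normal n = (Well 101→Well 102) × (Well 101→Well 103) = (-2937, 19833, 138278).
So ∂z/∂E = −n_x/n_z = 0.02124 and ∂z/∂N = −n_y/n_z = −0.14343.
Intercept c from Well 101: 502 − 1.17 + 3.73 = 504.56.
At (811, -42): z_contact = 17.23 + 6.02 + 504.56 = 527.81 m.
Depth below ground = 554.1 − 527.81 = 26.3 m.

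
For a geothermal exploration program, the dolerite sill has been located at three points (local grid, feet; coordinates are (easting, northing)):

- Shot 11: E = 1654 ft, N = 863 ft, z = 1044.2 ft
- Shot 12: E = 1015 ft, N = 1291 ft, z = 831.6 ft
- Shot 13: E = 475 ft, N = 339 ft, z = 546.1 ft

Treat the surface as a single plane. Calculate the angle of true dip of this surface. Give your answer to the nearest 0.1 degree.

Two edge vectors: Shot 11→Shot 12 = (-639, 428, -212.6), Shot 11→Shot 13 = (-1179, -524, -498.1).
Normal n = (Shot 11→Shot 12) × (Shot 11→Shot 13) = (-324589.2, -67630.5, 839448).
So ∂z/∂E = −n_x/n_z = 0.38667 and ∂z/∂N = −n_y/n_z = 0.08057.
Gradient magnitude |∇z| = √(a² + b²) = √(0.14951 + 0.00649) = 0.39497.
True dip = arctan(0.39497) = 21.6°, dipping toward WSW (azimuth ≈ 258°).

21.6°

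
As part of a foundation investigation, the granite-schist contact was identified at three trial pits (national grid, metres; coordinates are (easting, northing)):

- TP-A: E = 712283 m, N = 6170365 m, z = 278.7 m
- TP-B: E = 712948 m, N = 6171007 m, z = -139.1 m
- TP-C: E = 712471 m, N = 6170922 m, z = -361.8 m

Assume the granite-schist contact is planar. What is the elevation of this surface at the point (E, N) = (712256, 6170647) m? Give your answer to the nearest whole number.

-133 m

Two edge vectors: TP-A→TP-B = (665, 642, -417.8), TP-A→TP-C = (188, 557, -640.5).
Normal n = (TP-A→TP-B) × (TP-A→TP-C) = (-178486.4, 347386.1, 249709).
So ∂z/∂E = −n_x/n_z = 0.71477760 and ∂z/∂N = −n_y/n_z = −1.39116371.
Intercept c from TP-A: 278.7 − 509123.93 + 8583987.89 = 8075142.66.
At (712256, 6170647): z = 509104.6 − 8584380.2 + 8075142.66 = -132.9 m.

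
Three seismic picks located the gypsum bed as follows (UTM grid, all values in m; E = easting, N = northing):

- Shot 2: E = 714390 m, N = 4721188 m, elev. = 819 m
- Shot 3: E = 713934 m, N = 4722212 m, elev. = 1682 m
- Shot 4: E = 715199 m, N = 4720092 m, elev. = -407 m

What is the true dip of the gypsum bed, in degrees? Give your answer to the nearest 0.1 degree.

45.9°

Two edge vectors: Shot 2→Shot 3 = (-456, 1024, 863), Shot 2→Shot 4 = (809, -1096, -1226).
Normal n = (Shot 2→Shot 3) × (Shot 2→Shot 4) = (-309576, 139111, -328640).
So ∂z/∂E = −n_x/n_z = −0.94199 and ∂z/∂N = −n_y/n_z = 0.42329.
Gradient magnitude |∇z| = √(a² + b²) = √(0.88735 + 0.17918) = 1.03273.
True dip = arctan(1.03273) = 45.9°, dipping toward ESE (azimuth ≈ 114°).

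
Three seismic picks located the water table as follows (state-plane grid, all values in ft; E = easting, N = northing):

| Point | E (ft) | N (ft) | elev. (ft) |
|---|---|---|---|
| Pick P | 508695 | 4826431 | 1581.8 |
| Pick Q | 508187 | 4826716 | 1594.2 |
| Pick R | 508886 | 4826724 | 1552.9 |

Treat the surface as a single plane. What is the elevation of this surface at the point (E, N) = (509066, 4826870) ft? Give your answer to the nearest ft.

Let the plane be z = a·E + b·N + c.
Pick Q−Pick P: −508a + 285b = 12.4;  Pick R−Pick P: 191a + 293b = −28.9.
Solving gives a = −0.05839118, b = −0.06057094.
Then c = 1581.8 − a·508695 − b·4826431 = 323626.56.
At (509066, 4826870): z = −29725.0 − 292368.1 + 323626.56 = 1533.5 ft.

1534 ft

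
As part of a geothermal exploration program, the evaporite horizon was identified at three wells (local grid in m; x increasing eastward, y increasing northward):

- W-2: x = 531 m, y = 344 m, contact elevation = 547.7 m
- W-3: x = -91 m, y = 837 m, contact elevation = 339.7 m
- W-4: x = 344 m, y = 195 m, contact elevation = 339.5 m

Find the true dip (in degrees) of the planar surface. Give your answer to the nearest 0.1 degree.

Two edge vectors: W-2→W-3 = (-622, 493, -208), W-2→W-4 = (-187, -149, -208.2).
Normal n = (W-2→W-3) × (W-2→W-4) = (-133634.6, -90604.4, 184869).
So ∂z/∂x = −n_x/n_z = 0.72286 and ∂z/∂y = −n_y/n_z = 0.49010.
Gradient magnitude |∇z| = √(a² + b²) = √(0.52253 + 0.24020) = 0.87334.
True dip = arctan(0.87334) = 41.1°, dipping toward SW (azimuth ≈ 236°).

41.1°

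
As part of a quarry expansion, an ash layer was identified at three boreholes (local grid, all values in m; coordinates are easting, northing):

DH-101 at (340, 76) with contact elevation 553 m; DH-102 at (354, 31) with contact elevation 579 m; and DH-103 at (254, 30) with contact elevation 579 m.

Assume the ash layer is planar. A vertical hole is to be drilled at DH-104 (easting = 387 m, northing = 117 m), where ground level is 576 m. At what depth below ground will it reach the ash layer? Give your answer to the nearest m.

Let the plane be z = a·easting + b·northing + c.
DH-102−DH-101: 14a − 45b = 26;  DH-103−DH-101: −86a − 46b = 26.
Solving gives a = 0.00576, b = −0.57599.
Then c = 553 − a·340 − b·76 = 594.82.
At (387, 117): z_contact = 2.2 − 67.4 + 594.82 = 529.7 m.
Depth below ground = 576 − 529.7 = 46 m.

46 m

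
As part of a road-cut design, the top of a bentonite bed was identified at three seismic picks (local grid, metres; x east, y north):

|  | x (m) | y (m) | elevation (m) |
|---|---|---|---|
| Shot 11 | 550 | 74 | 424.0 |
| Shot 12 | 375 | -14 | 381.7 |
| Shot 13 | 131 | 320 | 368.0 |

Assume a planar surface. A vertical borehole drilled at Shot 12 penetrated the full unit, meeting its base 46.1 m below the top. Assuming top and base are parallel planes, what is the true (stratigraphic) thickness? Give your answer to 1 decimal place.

45.1 m

Let the plane be z = a·x + b·y + c.
Shot 12−Shot 11: −175a − 88b = −42.3;  Shot 13−Shot 11: −419a + 246b = −56.
Solving gives a = 0.19186, b = 0.09914.
|∇z| = √(a²+b²) = 0.21596, so dip δ = arctan(0.21596) = 12.19°.
True thickness = vertical thickness × cos δ = 46.1 × cos 12.19° = 45.1 m.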